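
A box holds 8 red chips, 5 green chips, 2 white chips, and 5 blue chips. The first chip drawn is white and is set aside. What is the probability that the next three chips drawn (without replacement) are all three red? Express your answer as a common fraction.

56/969

After the first draw, 8 of the remaining 19 chips are red.
P = 8/19 × 7/18 × 6/17 = 336/5814 = 56/969.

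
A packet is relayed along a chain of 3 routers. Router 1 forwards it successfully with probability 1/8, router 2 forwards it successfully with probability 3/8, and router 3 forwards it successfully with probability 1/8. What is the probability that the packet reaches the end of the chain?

3/512

The events are sequential, so multiply the conditional probabilities:
P = 1/8 × 3/8 × 1/8 = 3/512.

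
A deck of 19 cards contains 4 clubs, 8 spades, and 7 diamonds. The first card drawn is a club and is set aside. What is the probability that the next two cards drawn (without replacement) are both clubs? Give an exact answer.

With the first card removed, 3 clubs remain out of 18.
P = 3/18 × 2/17 = 6/306 = 1/51.

1/51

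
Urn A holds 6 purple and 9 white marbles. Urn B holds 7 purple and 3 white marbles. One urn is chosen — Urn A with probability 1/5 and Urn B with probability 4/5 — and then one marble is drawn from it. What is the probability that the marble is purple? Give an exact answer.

16/25

From Urn A: P(purple) = 6/15.
From Urn B: P(purple) = 7/10.
Total probability = (1/5)(6/15) + (4/5)(7/10) = 16/25.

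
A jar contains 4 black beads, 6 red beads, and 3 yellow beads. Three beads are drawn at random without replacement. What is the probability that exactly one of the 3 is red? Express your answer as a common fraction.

63/143

One ordering (red drawn first) has probability 6/13 × 7/12 × 6/11 = 252/1716 = 21/143.
There are C(3,1) = 3 such orderings, each equally likely, so P = 3 × 21/143 = 63/143.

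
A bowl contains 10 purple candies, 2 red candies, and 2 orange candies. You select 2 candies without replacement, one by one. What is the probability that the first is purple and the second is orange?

Chain rule:
P = 10/14 × 2/13 = 20/182 = 10/91.

10/91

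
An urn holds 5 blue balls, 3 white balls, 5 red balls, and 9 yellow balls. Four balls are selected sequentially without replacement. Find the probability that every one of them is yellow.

18/1045

P = 9/22 × 8/21 × 7/20 × 6/19 = 3024/175560 = 18/1045.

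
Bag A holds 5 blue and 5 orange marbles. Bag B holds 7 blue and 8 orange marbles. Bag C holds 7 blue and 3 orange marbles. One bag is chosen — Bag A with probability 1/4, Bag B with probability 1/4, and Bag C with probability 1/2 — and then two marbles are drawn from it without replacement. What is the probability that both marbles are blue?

61/180

From Bag A: P(both blue) = (5/10)(4/9) = 2/9.
From Bag B: P(both blue) = (7/15)(6/14) = 1/5.
From Bag C: P(both blue) = (7/10)(6/9) = 7/15.
Total probability = (1/4)(2/9) + (1/4)(1/5) + (1/2)(7/15) = 61/180.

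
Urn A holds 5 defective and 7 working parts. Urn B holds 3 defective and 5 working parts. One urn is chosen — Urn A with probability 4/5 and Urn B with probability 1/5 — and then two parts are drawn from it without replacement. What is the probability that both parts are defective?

From Urn A: P(both defective) = (5/12)(4/11) = 5/33.
From Urn B: P(both defective) = (3/8)(2/7) = 3/28.
Total probability = (4/5)(5/33) + (1/5)(3/28) = 659/4620.

659/4620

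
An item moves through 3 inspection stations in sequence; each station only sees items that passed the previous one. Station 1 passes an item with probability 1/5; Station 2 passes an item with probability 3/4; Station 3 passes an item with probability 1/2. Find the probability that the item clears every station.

The events are sequential, so multiply the conditional probabilities:
P = 1/5 × 3/4 × 1/2 = 3/40.

3/40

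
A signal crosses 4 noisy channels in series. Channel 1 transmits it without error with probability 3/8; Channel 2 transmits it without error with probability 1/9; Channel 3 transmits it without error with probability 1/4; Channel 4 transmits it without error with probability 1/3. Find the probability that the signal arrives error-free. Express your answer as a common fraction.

1/288

Each stage is reached only if all earlier stages succeed, so
P = 3/8 × 1/9 × 1/4 × 1/3 = 3/864 = 1/288.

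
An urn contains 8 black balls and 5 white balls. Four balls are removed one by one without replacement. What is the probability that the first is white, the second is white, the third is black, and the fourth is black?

28/429

Each draw changes the counts, so multiply the conditional probabilities along the sequence:
P = 5/13 × 4/12 × 8/11 × 7/10 = 1120/17160 = 28/429.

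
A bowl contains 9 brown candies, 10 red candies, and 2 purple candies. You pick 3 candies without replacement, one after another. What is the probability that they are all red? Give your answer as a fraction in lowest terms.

P(all red) = 10/21 × 9/20 × 8/19 = 720/7980 = 12/133.

12/133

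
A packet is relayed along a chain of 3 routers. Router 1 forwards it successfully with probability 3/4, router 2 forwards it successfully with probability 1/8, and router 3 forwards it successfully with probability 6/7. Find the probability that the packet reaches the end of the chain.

9/112

Each stage is reached only if all earlier stages succeed, so
P = 3/4 × 1/8 × 6/7 = 18/224 = 9/112.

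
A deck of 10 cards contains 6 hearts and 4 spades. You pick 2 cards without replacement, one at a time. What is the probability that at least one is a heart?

P(no hearts) = 4/10 × 3/9 = 12/90 = 2/15.
P(at least one) = 1 − 2/15 = 13/15.

13/15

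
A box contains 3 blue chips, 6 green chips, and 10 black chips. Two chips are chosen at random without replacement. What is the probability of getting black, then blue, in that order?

5/57

Each draw changes the counts, so multiply the conditional probabilities along the sequence:
P = 10/19 × 3/18 = 30/342 = 5/57.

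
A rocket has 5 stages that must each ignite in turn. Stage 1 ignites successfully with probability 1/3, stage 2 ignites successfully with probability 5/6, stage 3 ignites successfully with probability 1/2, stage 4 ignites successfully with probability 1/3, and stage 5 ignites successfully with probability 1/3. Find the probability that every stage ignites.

5/324

Multiplying along the chain,
P = 1/3 × 5/6 × 1/2 × 1/3 × 1/3 = 5/324.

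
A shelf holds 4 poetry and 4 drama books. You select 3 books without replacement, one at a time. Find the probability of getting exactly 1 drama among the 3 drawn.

One ordering (drama drawn first) has probability 4/8 × 4/7 × 3/6 = 48/336 = 1/7.
There are C(3,1) = 3 such orderings, each equally likely, so P = 3 × 1/7 = 3/7.

3/7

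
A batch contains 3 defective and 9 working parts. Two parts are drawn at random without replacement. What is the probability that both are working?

6/11

P(all working) = 9/12 × 8/11 = 72/132 = 6/11.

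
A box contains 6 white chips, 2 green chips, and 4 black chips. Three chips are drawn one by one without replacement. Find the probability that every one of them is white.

P(every draw is white) = 6/12 × 5/11 × 4/10 = 120/1320 = 1/11.

1/11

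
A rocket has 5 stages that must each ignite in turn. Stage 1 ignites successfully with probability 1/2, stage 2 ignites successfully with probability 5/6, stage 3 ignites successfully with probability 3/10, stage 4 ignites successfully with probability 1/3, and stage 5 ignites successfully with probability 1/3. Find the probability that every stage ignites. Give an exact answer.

1/72

Multiplying along the chain,
P = 1/2 × 5/6 × 3/10 × 1/3 × 1/3 = 15/1080 = 1/72.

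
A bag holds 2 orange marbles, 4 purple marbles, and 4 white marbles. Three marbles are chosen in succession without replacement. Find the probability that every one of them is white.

P = 4/10 × 3/9 × 2/8 = 24/720 = 1/30.

1/30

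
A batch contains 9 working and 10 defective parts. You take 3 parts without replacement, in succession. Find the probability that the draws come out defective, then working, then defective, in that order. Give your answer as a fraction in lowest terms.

45/323

Each draw changes the counts, so multiply the conditional probabilities along the sequence:
P = 10/19 × 9/18 × 9/17 = 810/5814 = 45/323.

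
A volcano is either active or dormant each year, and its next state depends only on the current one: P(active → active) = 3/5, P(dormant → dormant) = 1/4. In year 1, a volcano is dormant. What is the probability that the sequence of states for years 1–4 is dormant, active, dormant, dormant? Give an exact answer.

3/40

Year 1 is given. For each transition, use the conditional probability from the current state:
P(active | dormant) = 3/4; P(dormant | active) = 2/5; P(dormant | dormant) = 1/4.
P = 3/4 × 2/5 × 1/4 = 6/80 = 3/40.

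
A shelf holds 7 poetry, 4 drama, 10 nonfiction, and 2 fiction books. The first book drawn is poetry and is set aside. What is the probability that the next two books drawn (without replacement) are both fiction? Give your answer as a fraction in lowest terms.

After the first draw, 2 of the remaining 22 books are fiction.
P = 2/22 × 1/21 = 2/462 = 1/231.

1/231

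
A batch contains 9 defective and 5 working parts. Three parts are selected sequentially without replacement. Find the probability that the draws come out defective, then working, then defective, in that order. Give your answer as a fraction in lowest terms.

15/91

Multiply the probability of each draw given the previous ones:
P = 9/14 × 5/13 × 8/12 = 360/2184 = 15/91.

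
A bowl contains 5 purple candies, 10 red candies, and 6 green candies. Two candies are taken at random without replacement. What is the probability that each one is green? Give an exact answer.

1/14

P(every draw is green) = 6/21 × 5/20 = 30/420 = 1/14.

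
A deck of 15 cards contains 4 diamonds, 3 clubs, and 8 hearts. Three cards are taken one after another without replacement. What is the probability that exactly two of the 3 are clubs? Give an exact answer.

One ordering (clubs drawn first) has probability 3/15 × 2/14 × 12/13 = 72/2730 = 12/455.
There are C(3,2) = 3 such orderings, each equally likely, so P = 3 × 12/455 = 36/455.

36/455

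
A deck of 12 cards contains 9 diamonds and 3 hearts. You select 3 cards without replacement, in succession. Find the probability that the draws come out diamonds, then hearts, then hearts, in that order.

Chain rule:
P = 9/12 × 3/11 × 2/10 = 54/1320 = 9/220.

9/220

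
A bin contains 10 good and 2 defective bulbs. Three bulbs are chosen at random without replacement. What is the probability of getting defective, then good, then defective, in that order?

1/66

Each draw changes the counts, so multiply the conditional probabilities along the sequence:
P = 2/12 × 10/11 × 1/10 = 20/1320 = 1/66.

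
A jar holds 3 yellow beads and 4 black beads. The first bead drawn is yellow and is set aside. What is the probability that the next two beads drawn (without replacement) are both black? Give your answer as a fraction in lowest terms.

After the first draw, 4 of the remaining 6 beads are black.
P = 4/6 × 3/5 = 12/30 = 2/5.

2/5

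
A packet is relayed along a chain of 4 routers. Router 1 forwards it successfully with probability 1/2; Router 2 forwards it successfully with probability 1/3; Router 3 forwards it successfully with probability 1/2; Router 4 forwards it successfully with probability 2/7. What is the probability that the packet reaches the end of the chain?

The events are sequential, so multiply the conditional probabilities:
P = 1/2 × 1/3 × 1/2 × 2/7 = 2/84 = 1/42.

1/42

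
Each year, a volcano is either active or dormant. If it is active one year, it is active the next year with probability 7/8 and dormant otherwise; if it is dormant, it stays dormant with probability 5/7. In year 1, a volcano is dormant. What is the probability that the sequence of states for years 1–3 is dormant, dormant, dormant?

25/49

Year 1 is given. For each transition, use the conditional probability from the current state:
P(dormant | dormant) = 5/7; P(dormant | dormant) = 5/7.
P = 5/7 × 5/7 = 25/49.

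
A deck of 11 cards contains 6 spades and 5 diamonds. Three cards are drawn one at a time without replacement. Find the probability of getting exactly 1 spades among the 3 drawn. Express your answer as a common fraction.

4/11

One ordering (a spade drawn first) has probability 6/11 × 5/10 × 4/9 = 120/990 = 4/33.
There are C(3,1) = 3 such orderings, each equally likely, so P = 3 × 4/33 = 4/11.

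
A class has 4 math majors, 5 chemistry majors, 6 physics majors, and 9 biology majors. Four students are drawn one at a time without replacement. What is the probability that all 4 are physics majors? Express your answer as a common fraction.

P(every draw is a physics major) = 6/24 × 5/23 × 4/22 × 3/21 = 360/255024 = 5/3542.

5/3542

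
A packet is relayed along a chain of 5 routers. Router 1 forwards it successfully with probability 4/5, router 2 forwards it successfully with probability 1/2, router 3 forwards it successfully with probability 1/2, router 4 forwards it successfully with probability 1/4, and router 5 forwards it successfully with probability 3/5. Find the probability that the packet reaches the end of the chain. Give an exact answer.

Multiplying along the chain,
P = 4/5 × 1/2 × 1/2 × 1/4 × 3/5 = 12/400 = 3/100.

3/100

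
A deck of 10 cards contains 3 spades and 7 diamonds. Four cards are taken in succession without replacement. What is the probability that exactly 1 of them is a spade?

One ordering (a spade drawn first) has probability 3/10 × 7/9 × 6/8 × 5/7 = 630/5040 = 1/8.
There are C(4,1) = 4 such orderings, each equally likely, so P = 4 × 1/8 = 1/2.

1/2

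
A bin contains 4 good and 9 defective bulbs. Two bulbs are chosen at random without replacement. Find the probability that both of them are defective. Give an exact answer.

6/13

P(every draw is defective) = 9/13 × 8/12 = 72/156 = 6/13.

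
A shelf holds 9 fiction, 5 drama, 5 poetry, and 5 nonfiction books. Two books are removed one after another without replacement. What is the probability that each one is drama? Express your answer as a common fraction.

5/138

P = 5/24 × 4/23 = 20/552 = 5/138.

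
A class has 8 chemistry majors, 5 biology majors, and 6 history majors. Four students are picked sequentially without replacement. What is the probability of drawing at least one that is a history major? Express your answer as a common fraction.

3161/3876

P(no history majors) = 13/19 × 12/18 × 11/17 × 10/16 = 17160/93024 = 715/3876.
P(at least one) = 1 − 715/3876 = 3161/3876.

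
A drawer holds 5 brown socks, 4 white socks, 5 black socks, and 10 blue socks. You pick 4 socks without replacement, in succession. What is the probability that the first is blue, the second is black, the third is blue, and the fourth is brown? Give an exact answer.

125/14168

Multiply the probability of each draw given the previous ones:
P = 10/24 × 5/23 × 9/22 × 5/21 = 2250/255024 = 125/14168.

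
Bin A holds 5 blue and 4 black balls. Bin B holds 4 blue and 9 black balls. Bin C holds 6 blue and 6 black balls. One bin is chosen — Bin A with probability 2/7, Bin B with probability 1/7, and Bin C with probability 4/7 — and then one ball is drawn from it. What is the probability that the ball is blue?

400/819

From Bin A: P(blue) = 5/9.
From Bin B: P(blue) = 4/13.
From Bin C: P(blue) = 6/12.
Total probability = (2/7)(5/9) + (1/7)(4/13) + (4/7)(6/12) = 400/819.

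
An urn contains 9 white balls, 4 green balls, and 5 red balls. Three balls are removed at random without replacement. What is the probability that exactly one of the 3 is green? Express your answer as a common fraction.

91/204

One ordering (green drawn first) has probability 4/18 × 14/17 × 13/16 = 728/4896 = 91/612.
There are C(3,1) = 3 such orderings, each equally likely, so P = 3 × 91/612 = 91/204.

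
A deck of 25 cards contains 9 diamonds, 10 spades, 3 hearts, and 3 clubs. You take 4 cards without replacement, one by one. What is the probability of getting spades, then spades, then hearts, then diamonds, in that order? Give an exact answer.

Multiply the probability of each draw given the previous ones:
P = 10/25 × 9/24 × 3/23 × 9/22 = 2430/303600 = 81/10120.

81/10120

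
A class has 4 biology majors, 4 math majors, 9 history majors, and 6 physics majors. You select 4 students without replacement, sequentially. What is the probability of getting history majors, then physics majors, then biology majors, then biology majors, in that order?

27/8855

Each draw changes the counts, so multiply the conditional probabilities along the sequence:
P = 9/23 × 6/22 × 4/21 × 3/20 = 648/212520 = 27/8855.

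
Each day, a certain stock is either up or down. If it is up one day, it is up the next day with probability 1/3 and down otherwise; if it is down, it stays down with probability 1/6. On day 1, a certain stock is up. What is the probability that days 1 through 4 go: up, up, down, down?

1/27

Day 1 is given. For each transition, use the conditional probability from the current state:
P(up | up) = 1/3; P(down | up) = 2/3; P(down | down) = 1/6.
P = 1/3 × 2/3 × 1/6 = 2/54 = 1/27.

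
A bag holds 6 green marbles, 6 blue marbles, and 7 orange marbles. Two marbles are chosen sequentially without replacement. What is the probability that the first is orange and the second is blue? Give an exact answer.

Each draw changes the counts, so multiply the conditional probabilities along the sequence:
P = 7/19 × 6/18 = 42/342 = 7/57.

7/57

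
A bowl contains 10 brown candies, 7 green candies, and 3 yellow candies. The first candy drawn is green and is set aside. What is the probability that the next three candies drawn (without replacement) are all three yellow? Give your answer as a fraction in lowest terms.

With the first candy removed, 3 yellow remain out of 19.
P = 3/19 × 2/18 × 1/17 = 6/5814 = 1/969.

1/969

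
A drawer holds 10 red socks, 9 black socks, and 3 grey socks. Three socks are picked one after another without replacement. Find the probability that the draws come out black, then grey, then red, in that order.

Each draw changes the counts, so multiply the conditional probabilities along the sequence:
P = 9/22 × 3/21 × 10/20 = 270/9240 = 9/308.

9/308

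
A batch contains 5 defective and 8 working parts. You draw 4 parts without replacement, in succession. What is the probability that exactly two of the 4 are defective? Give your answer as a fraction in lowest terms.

56/143

One ordering (defective drawn first) has probability 5/13 × 4/12 × 8/11 × 7/10 = 1120/17160 = 28/429.
There are C(4,2) = 6 such orderings, each equally likely, so P = 6 × 28/429 = 56/143.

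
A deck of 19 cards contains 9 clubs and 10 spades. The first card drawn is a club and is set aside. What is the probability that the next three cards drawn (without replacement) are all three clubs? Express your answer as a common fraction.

With the first card removed, 8 clubs remain out of 18.
P = 8/18 × 7/17 × 6/16 = 336/4896 = 7/102.

7/102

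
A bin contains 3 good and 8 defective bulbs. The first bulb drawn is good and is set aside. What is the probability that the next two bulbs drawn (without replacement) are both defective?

28/45

With the first bulb removed, 8 defective remain out of 10.
P = 8/10 × 7/9 = 56/90 = 28/45.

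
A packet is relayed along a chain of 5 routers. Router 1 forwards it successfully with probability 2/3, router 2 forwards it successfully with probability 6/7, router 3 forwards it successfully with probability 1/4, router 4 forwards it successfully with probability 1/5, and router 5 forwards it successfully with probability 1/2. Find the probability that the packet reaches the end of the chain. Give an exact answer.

1/70

Each stage is reached only if all earlier stages succeed, so
P = 2/3 × 6/7 × 1/4 × 1/5 × 1/2 = 12/840 = 1/70.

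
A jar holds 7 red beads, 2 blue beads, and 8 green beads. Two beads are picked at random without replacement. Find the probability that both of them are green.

7/34

P(all green) = 8/17 × 7/16 = 56/272 = 7/34.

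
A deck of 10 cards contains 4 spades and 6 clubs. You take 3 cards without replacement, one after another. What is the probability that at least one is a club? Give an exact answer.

P(no clubs) = 4/10 × 3/9 × 2/8 = 24/720 = 1/30.
P(at least one) = 1 − 1/30 = 29/30.

29/30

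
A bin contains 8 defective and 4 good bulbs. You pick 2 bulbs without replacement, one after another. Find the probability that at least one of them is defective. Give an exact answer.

10/11

P(no defective) = 4/12 × 3/11 = 12/132 = 1/11.
P(at least one) = 1 − 1/11 = 10/11.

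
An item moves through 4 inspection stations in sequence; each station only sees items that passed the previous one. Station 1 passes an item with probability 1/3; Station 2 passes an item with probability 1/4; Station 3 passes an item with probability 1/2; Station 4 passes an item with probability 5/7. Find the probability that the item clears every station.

Each stage is reached only if all earlier stages succeed, so
P = 1/3 × 1/4 × 1/2 × 5/7 = 5/168.

5/168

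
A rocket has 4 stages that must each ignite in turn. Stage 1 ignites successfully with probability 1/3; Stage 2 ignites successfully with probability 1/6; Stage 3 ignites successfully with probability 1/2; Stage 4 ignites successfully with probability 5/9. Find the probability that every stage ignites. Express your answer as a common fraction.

Each stage is reached only if all earlier stages succeed, so
P = 1/3 × 1/6 × 1/2 × 5/9 = 5/324.

5/324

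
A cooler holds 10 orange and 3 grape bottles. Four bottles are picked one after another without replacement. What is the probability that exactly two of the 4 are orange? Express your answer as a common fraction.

27/143

One ordering (orange drawn first) has probability 10/13 × 9/12 × 3/11 × 2/10 = 540/17160 = 9/286.
There are C(4,2) = 6 such orderings, each equally likely, so P = 6 × 9/286 = 27/143.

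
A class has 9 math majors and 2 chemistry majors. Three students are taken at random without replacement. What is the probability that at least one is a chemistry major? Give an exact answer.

P(no chemistry majors) = 9/11 × 8/10 × 7/9 = 504/990 = 28/55.
P(at least one) = 1 − 28/55 = 27/55.

27/55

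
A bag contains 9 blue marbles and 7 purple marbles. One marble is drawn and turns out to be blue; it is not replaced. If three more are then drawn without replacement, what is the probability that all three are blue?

With the first marble removed, 8 blue remain out of 15.
P = 8/15 × 7/14 × 6/13 = 336/2730 = 8/65.

8/65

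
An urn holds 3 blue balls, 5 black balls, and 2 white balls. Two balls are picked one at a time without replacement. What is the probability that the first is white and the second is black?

Each draw changes the counts, so multiply the conditional probabilities along the sequence:
P = 2/10 × 5/9 = 10/90 = 1/9.

1/9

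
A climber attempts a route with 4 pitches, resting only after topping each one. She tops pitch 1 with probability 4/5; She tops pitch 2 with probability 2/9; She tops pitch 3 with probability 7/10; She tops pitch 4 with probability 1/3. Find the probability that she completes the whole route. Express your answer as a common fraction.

Each stage is reached only if all earlier stages succeed, so
P = 4/5 × 2/9 × 7/10 × 1/3 = 56/1350 = 28/675.

28/675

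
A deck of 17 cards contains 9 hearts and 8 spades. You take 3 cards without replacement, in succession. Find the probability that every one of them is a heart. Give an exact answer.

P(every draw is a heart) = 9/17 × 8/16 × 7/15 = 504/4080 = 21/170.

21/170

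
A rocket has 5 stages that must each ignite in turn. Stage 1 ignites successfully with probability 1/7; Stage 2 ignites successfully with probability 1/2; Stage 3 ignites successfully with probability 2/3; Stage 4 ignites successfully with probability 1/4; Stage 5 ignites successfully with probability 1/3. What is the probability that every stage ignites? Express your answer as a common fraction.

Multiplying along the chain,
P = 1/7 × 1/2 × 2/3 × 1/4 × 1/3 = 2/504 = 1/252.

1/252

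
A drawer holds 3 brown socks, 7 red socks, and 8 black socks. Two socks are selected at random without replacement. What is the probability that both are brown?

1/51

P(every draw is brown) = 3/18 × 2/17 = 6/306 = 1/51.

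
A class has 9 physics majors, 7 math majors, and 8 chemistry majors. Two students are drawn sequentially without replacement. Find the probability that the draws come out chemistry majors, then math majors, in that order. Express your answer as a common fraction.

Chain rule:
P = 8/24 × 7/23 = 56/552 = 7/69.

7/69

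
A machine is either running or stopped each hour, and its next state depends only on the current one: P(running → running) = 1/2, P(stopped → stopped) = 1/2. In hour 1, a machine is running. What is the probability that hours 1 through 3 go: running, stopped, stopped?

1/4

Hour 1 is given. For each transition, use the conditional probability from the current state:
P(stopped | running) = 1/2; P(stopped | stopped) = 1/2.
P = 1/2 × 1/2 = 1/4.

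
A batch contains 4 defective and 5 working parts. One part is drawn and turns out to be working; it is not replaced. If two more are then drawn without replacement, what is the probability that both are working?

After the first draw, 4 of the remaining 8 parts are working.
P = 4/8 × 3/7 = 12/56 = 3/14.

3/14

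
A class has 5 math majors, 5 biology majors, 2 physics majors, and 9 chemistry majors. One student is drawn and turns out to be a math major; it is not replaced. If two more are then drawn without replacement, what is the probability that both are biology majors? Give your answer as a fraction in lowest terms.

1/19

With the first student removed, 5 biology majors remain out of 20.
P = 5/20 × 4/19 = 20/380 = 1/19.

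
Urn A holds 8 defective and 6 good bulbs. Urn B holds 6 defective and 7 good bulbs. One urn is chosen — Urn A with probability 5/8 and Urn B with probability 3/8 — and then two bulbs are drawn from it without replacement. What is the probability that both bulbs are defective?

From Urn A: P(both defective) = (8/14)(7/13) = 4/13.
From Urn B: P(both defective) = (6/13)(5/12) = 5/26.
Total probability = (5/8)(4/13) + (3/8)(5/26) = 55/208.

55/208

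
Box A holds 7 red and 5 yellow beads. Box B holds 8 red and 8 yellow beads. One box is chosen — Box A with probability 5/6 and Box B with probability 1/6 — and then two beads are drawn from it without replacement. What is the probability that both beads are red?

From Box A: P(both red) = (7/12)(6/11) = 7/22.
From Box B: P(both red) = (8/16)(7/15) = 7/30.
Total probability = (5/6)(7/22) + (1/6)(7/30) = 301/990.

301/990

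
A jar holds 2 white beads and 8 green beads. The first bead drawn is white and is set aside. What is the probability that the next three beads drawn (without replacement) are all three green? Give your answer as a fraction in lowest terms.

2/3

After the first draw, 8 of the remaining 9 beads are green.
P = 8/9 × 7/8 × 6/7 = 336/504 = 2/3.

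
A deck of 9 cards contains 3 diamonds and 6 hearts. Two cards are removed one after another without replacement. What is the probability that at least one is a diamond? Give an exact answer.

P(no diamonds) = 6/9 × 5/8 = 30/72 = 5/12.
P(at least one) = 1 − 5/12 = 7/12.

7/12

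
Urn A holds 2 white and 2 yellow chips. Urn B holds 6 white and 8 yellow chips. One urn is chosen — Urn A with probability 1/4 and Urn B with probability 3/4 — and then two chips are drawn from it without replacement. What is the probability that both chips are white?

361/2184

From Urn A: P(both white) = (2/4)(1/3) = 1/6.
From Urn B: P(both white) = (6/14)(5/13) = 15/91.
Total probability = (1/4)(1/6) + (3/4)(15/91) = 361/2184.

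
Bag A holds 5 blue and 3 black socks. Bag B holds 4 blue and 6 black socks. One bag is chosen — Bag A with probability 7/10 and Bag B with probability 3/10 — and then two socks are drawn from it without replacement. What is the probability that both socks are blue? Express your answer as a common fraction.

29/100

From Bag A: P(both blue) = (5/8)(4/7) = 5/14.
From Bag B: P(both blue) = (4/10)(3/9) = 2/15.
Total probability = (7/10)(5/14) + (3/10)(2/15) = 29/100.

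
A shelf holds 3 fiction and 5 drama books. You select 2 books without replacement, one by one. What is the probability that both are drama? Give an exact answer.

P(all drama) = 5/8 × 4/7 = 20/56 = 5/14.

5/14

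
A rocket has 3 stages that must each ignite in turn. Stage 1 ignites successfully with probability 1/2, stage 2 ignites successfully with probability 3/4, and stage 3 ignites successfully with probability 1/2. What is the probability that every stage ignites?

Each stage is reached only if all earlier stages succeed, so
P = 1/2 × 3/4 × 1/2 = 3/16.

3/16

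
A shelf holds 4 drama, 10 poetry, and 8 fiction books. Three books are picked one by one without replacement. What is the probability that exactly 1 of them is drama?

153/385

One ordering (drama drawn first) has probability 4/22 × 18/21 × 17/20 = 1224/9240 = 51/385.
There are C(3,1) = 3 such orderings, each equally likely, so P = 3 × 51/385 = 153/385.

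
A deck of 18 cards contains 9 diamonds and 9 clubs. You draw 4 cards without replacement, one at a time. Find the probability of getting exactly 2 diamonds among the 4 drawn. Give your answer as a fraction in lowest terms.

36/85

One ordering (diamonds drawn first) has probability 9/18 × 8/17 × 9/16 × 8/15 = 5184/73440 = 6/85.
There are C(4,2) = 6 such orderings, each equally likely, so P = 6 × 6/85 = 36/85.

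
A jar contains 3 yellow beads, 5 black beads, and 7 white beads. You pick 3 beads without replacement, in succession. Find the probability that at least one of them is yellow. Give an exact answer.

47/91

P(no yellow) = 12/15 × 11/14 × 10/13 = 1320/2730 = 44/91.
P(at least one) = 1 − 44/91 = 47/91.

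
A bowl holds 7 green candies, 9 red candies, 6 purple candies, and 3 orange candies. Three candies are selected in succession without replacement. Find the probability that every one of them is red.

P(all red) = 9/25 × 8/24 × 7/23 = 504/13800 = 21/575.

21/575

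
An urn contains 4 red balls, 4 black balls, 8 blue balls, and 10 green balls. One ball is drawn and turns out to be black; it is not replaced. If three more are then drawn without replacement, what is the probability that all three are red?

With the first ball removed, 4 red remain out of 25.
P = 4/25 × 3/24 × 2/23 = 24/13800 = 1/575.

1/575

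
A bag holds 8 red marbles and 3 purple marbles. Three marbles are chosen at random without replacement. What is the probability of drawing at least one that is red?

164/165

P(no red) = 3/11 × 2/10 × 1/9 = 6/990 = 1/165.
P(at least one) = 1 − 1/165 = 164/165.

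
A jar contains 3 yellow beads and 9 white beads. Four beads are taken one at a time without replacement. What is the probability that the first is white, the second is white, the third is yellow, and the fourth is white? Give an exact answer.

Chain rule:
P = 9/12 × 8/11 × 3/10 × 7/9 = 1512/11880 = 7/55.

7/55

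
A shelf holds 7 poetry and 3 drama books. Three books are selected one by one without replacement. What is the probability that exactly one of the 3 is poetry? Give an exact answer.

7/40

One ordering (poetry drawn first) has probability 7/10 × 3/9 × 2/8 = 42/720 = 7/120.
There are C(3,1) = 3 such orderings, each equally likely, so P = 3 × 7/120 = 7/40.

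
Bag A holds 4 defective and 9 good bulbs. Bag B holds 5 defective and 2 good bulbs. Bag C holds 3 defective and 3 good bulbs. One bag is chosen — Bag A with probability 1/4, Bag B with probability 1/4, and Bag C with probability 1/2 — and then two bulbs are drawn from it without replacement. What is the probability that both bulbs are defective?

From Bag A: P(both defective) = (4/13)(3/12) = 1/13.
From Bag B: P(both defective) = (5/7)(4/6) = 10/21.
From Bag C: P(both defective) = (3/6)(2/5) = 1/5.
Total probability = (1/4)(1/13) + (1/4)(10/21) + (1/2)(1/5) = 1301/5460.

1301/5460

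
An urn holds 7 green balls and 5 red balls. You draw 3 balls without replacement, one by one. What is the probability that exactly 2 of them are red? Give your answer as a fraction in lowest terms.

One ordering (red drawn first) has probability 5/12 × 4/11 × 7/10 = 140/1320 = 7/66.
There are C(3,2) = 3 such orderings, each equally likely, so P = 3 × 7/66 = 7/22.

7/22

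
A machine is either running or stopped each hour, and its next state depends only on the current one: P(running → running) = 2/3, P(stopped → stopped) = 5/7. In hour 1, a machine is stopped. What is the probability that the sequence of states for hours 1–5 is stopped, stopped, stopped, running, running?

Hour 1 is given. For each transition, use the conditional probability from the current state:
P(stopped | stopped) = 5/7; P(stopped | stopped) = 5/7; P(running | stopped) = 2/7; P(running | running) = 2/3.
P = 5/7 × 5/7 × 2/7 × 2/3 = 100/1029.

100/1029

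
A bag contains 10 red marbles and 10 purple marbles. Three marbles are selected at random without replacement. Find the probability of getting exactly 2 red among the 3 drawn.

15/38

One ordering (red drawn first) has probability 10/20 × 9/19 × 10/18 = 900/6840 = 5/38.
There are C(3,2) = 3 such orderings, each equally likely, so P = 3 × 5/38 = 15/38.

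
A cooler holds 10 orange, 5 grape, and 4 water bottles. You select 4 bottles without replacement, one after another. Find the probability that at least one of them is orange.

625/646

P(no orange) = 9/19 × 8/18 × 7/17 × 6/16 = 3024/93024 = 21/646.
P(at least one) = 1 − 21/646 = 625/646.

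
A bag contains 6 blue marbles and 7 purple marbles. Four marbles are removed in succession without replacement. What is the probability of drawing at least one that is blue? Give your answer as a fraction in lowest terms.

136/143

P(no blue) = 7/13 × 6/12 × 5/11 × 4/10 = 840/17160 = 7/143.
P(at least one) = 1 − 7/143 = 136/143.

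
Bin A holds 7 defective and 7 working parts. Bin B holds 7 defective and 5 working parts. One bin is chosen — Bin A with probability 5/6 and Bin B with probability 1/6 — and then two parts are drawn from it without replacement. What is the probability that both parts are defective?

From Bin A: P(both defective) = (7/14)(6/13) = 3/13.
From Bin B: P(both defective) = (7/12)(6/11) = 7/22.
Total probability = (5/6)(3/13) + (1/6)(7/22) = 421/1716.

421/1716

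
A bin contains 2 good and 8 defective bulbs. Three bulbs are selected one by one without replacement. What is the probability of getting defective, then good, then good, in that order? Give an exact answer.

Each draw changes the counts, so multiply the conditional probabilities along the sequence:
P = 8/10 × 2/9 × 1/8 = 16/720 = 1/45.

1/45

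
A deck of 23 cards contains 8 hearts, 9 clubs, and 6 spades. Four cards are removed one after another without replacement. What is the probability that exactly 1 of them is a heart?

104/253

One ordering (a heart drawn first) has probability 8/23 × 15/22 × 14/21 × 13/20 = 21840/212520 = 26/253.
There are C(4,1) = 4 such orderings, each equally likely, so P = 4 × 26/253 = 104/253.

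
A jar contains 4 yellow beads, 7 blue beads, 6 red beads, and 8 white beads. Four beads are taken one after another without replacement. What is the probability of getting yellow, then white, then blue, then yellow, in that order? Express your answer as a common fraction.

14/6325

Each draw changes the counts, so multiply the conditional probabilities along the sequence:
P = 4/25 × 8/24 × 7/23 × 3/22 = 672/303600 = 14/6325.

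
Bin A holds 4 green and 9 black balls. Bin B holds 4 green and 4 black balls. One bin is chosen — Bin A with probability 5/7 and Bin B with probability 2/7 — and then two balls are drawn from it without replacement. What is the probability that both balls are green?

From Bin A: P(both green) = (4/13)(3/12) = 1/13.
From Bin B: P(both green) = (4/8)(3/7) = 3/14.
Total probability = (5/7)(1/13) + (2/7)(3/14) = 74/637.

74/637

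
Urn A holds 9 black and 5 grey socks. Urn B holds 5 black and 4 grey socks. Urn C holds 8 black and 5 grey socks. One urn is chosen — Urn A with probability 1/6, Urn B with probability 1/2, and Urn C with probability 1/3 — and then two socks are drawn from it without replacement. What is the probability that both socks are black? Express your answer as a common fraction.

1063/3276

From Urn A: P(both black) = (9/14)(8/13) = 36/91.
From Urn B: P(both black) = (5/9)(4/8) = 5/18.
From Urn C: P(both black) = (8/13)(7/12) = 14/39.
Total probability = (1/6)(36/91) + (1/2)(5/18) + (1/3)(14/39) = 1063/3276.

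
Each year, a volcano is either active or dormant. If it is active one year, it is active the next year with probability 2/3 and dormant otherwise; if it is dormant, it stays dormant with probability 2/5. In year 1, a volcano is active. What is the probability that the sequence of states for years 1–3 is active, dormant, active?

Year 1 is given. For each transition, use the conditional probability from the current state:
P(dormant | active) = 1/3; P(active | dormant) = 3/5.
P = 1/3 × 3/5 = 3/15 = 1/5.

1/5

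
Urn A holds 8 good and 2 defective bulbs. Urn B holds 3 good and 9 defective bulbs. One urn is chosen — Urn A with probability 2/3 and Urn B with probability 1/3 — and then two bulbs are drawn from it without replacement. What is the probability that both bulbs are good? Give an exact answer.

1277/2970

From Urn A: P(both good) = (8/10)(7/9) = 28/45.
From Urn B: P(both good) = (3/12)(2/11) = 1/22.
Total probability = (2/3)(28/45) + (1/3)(1/22) = 1277/2970.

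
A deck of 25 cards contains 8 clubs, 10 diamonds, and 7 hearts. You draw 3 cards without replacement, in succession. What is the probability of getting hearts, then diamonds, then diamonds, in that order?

Each draw changes the counts, so multiply the conditional probabilities along the sequence:
P = 7/25 × 10/24 × 9/23 = 630/13800 = 21/460.

21/460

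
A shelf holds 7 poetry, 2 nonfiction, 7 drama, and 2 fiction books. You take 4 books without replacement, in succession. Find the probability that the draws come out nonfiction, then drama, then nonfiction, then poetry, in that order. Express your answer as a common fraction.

49/36720

Each draw changes the counts, so multiply the conditional probabilities along the sequence:
P = 2/18 × 7/17 × 1/16 × 7/15 = 98/73440 = 49/36720.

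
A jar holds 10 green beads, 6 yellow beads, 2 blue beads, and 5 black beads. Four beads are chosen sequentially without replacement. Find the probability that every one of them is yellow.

3/1771

P = 6/23 × 5/22 × 4/21 × 3/20 = 360/212520 = 3/1771.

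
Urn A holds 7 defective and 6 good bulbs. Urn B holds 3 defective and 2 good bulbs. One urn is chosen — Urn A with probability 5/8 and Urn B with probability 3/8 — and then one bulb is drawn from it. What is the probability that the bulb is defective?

From Urn A: P(defective) = 7/13.
From Urn B: P(defective) = 3/5.
Total probability = (5/8)(7/13) + (3/8)(3/5) = 73/130.

73/130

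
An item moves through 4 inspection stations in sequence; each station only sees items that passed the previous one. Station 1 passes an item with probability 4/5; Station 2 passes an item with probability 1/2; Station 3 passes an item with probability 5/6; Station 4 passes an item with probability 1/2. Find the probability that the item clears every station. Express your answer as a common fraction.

The events are sequential, so multiply the conditional probabilities:
P = 4/5 × 1/2 × 5/6 × 1/2 = 20/120 = 1/6.

1/6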